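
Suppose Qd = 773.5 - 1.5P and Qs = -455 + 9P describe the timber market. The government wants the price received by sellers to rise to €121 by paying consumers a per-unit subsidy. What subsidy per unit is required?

At a seller price of 121, quantity supplied is -455 + 9·121 = 634.
Buyers absorb 634 only when they pay Pb with 773.5 − 1.5·Pb = 634, i.e. Pb = 93.
s = Ps − Pb = 121 − 93 = 28.

Required subsidy s = €28 per unit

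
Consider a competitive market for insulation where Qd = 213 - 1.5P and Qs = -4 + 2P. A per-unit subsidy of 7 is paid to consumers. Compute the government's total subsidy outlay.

Pre-subsidy: 213 - 1.5P = -4 + 2P gives P* = 62, Q* = 120.
With the rebate, buyers effectively pay Pb = Ps − 7, where Ps is the price sellers receive.
Demand in terms of Ps becomes Qd = 213 − 1.5(Ps − 7) = 223.5 - 1.5Ps. Setting this equal to supply: 223.5 - 1.5Ps = -4 + 2Ps, so Ps = 65.
Buyers pay Pb = 65 − 7 = 58; Q' = -4 + 2·65 = 126.
Government outlay = subsidy × quantity = 7 × 126 = 882.

Government cost = 882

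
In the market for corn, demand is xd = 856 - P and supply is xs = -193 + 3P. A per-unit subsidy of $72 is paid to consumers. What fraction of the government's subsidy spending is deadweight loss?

Pre-subsidy: 856 - P = -193 + 3P gives P* = 262.25, x* = 593.75.
With the rebate, buyers effectively pay Pb = Ps − 72, where Ps is the price sellers receive.
Demand in terms of Ps becomes xd = 856 − 1(Ps − 72) = 928 - Ps. Setting this equal to supply: 928 - Ps = -193 + 3Ps, so Ps = 280.25.
Buyers pay Pb = 280.25 − 72 = 208.25; x' = -193 + 3·280.25 = 647.75.
ΔCS = ½(593.75 + 647.75)(262.25 − 208.25) = 33520.5; ΔPS = ½(593.75 + 647.75)(280.25 − 262.25) = 11173.5.
Government spending = 72 × 647.75 = 46638.
DWL = ½ × 72 × (647.75 − 593.75) = 1944; fraction = 1944 / 46638 = 108/2591.

DWL / government spending = 108/2591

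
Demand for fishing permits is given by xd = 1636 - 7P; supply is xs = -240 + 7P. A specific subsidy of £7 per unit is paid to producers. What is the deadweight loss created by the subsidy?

Deadweight loss = £85.75

Pre-subsidy: 1636 - 7P = -240 + 7P gives P* = 134, x* = 698.
With the subsidy, sellers receive Ps = Pb + 7 for each unit, where Pb is the price buyers pay.
Supply in terms of Pb becomes xs = -240 + 7(Pb + 7) = -191 + 7Pb. Setting this equal to demand: 1636 - 7Pb = -191 + 7Pb, so Pb = 130.5.
Sellers receive Ps = 130.5 + 7 = 137.5; x' = 1636 − 7·130.5 = 722.5.
The subsidy expands output by 722.5 − 698 = 24.5 past the efficient level; on those units the gap between marginal cost and willingness to pay runs from 0 up to 7.
DWL = ½ × 7 × 24.5 = 85.75.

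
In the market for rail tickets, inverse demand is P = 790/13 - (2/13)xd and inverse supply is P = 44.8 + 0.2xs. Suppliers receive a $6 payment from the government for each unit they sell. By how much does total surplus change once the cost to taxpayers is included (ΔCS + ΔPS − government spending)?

Net change in total surplus = -1170/23

Pre-subsidy: 790/13 - (2/13)x = 44.8 + 0.2x gives x* = 1038/23 and P* = 1238/23.
With the subsidy, sellers receive Ps = Pb + 6 for each unit, where Pb is the price buyers pay.
On the curves, Pb = 790/13 - (2/13)x and Ps = 44.8 + 0.2x; the wedge Ps − Pb = 6 gives 44.8 + 0.2x − (790/13 - (2/13)x) = 6, so x' = 1428/23.
Then Pb = 790/13 − (2/13)·(1428/23) = 1178/23 and Ps = 44.8 + 0.2·(1428/23) = 1316/23.
ΔCS = ½(1038/23 + 1428/23)(1238/23 − 1178/23) = 73980/529; ΔPS = ½(1038/23 + 1428/23)(1316/23 − 1238/23) = 96174/529.
Government spending = 6 × 1428/23 = 8568/23.
Net change = 73980/529 + 96174/529 − 8568/23 = -1170/23. The loss equals the DWL triangle ½·6·390/23.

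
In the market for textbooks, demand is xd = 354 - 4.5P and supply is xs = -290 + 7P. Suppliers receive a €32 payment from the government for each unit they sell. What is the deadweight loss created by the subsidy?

Deadweight loss = 32256/23

Pre-subsidy: 354 - 4.5P = -290 + 7P gives P* = 56, x* = 102.
With the subsidy, sellers receive Ps = Pb + 32 for each unit, where Pb is the price buyers pay.
Supply in terms of Pb becomes xs = -290 + 7(Pb + 32) = -66 + 7Pb. Setting this equal to demand: 354 - 4.5Pb = -66 + 7Pb, so Pb = 840/23.
Sellers receive Ps = 840/23 + 32 = 1576/23; x' = 354 − 4.5·(840/23) = 4362/23.
The subsidy expands output by 4362/23 − 102 = 2016/23 past the efficient level; on those units the gap between marginal cost and willingness to pay runs from 0 up to 32.
DWL = ½ × 32 × 2016/23 = 32256/23.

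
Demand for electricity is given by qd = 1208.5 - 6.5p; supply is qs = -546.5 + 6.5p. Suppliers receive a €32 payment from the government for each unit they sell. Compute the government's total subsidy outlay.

Government cost = €13920

Pre-subsidy: 1208.5 - 6.5p = -546.5 + 6.5p gives p* = 135, q* = 331.
With the subsidy, sellers receive ps = pb + 32 for each unit, where pb is the price buyers pay.
Supply in terms of pb becomes qs = -546.5 + 6.5(pb + 32) = -338.5 + 6.5pb. Setting this equal to demand: 1208.5 - 6.5pb = -338.5 + 6.5pb, so pb = 119.
Sellers receive ps = 119 + 32 = 151; q' = 1208.5 − 6.5·119 = 435.
Government outlay = subsidy × quantity = 32 × 435 = 13920.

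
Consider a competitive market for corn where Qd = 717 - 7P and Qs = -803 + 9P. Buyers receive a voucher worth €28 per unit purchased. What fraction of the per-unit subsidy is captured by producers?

Pre-subsidy: 717 - 7P = -803 + 9P gives P* = 95, Q* = 52.
With the rebate, buyers effectively pay Pb = Ps − 28, where Ps is the price sellers receive.
Demand in terms of Ps becomes Qd = 717 − 7(Ps − 28) = 913 - 7Ps. Setting this equal to supply: 913 - 7Ps = -803 + 9Ps, so Ps = 107.25.
Buyers pay Pb = 107.25 − 28 = 79.25; Q' = -803 + 9·107.25 = 162.25.
Buyers' price falls by P* − Pb = 95 − 79.25 = 15.75; sellers' price rises by Ps − P* = 107.25 − 95 = 12.25.
So producers capture 12.25/28 = 0.4375 of each unit of subsidy.

Producer share = 0.4375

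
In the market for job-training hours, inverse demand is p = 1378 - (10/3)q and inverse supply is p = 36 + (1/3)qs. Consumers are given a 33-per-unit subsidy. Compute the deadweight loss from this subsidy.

Deadweight loss = 148.5

Pre-subsidy: 1378 - (10/3)q = 36 + (1/3)q gives q* = 366 and p* = 158.
With the rebate, buyers effectively pay pb = ps − 33, where ps is the price sellers receive.
On the curves, pb = 1378 - (10/3)q and ps = 36 + (1/3)q; the wedge ps − pb = 33 gives 36 + (1/3)q − (1378 - (10/3)q) = 33, so q' = 375.
Then pb = 1378 − (10/3)·375 = 128 and ps = 36 + (1/3)·375 = 161.
The subsidy expands output by 375 − 366 = 9 past the efficient level; on those units the gap between marginal cost and willingness to pay runs from 0 up to 33.
DWL = ½ × 33 × 9 = 148.5.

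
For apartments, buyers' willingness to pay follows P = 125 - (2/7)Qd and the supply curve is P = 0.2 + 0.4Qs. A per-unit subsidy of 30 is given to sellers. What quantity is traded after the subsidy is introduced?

Q' = 225.75

Pre-subsidy: 125 - (2/7)Q = 0.2 + 0.4Q gives Q* = 182 and P* = 73.
With the subsidy, sellers receive Ps = Pb + 30 for each unit, where Pb is the price buyers pay.
On the curves, Pb = 125 - (2/7)Q and Ps = 0.2 + 0.4Q; the wedge Ps − Pb = 30 gives 0.2 + 0.4Q − (125 - (2/7)Q) = 30, so Q' = 225.75.
Then Pb = 125 − (2/7)·225.75 = 60.5 and Ps = 0.2 + 0.4·225.75 = 90.5.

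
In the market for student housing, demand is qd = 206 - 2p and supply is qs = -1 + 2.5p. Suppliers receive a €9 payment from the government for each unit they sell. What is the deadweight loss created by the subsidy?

Pre-subsidy: 206 - 2p = -1 + 2.5p gives p* = 46, q* = 114.
With the subsidy, sellers receive ps = pb + 9 for each unit, where pb is the price buyers pay.
Supply in terms of pb becomes qs = -1 + 2.5(pb + 9) = 21.5 + 2.5pb. Setting this equal to demand: 206 - 2pb = 21.5 + 2.5pb, so pb = 41.
Sellers receive ps = 41 + 9 = 50; q' = 206 − 2·41 = 124.
The subsidy expands output by 124 − 114 = 10 past the efficient level; on those units the gap between marginal cost and willingness to pay runs from 0 up to 9.
DWL = ½ × 9 × 10 = 45.

Deadweight loss = €45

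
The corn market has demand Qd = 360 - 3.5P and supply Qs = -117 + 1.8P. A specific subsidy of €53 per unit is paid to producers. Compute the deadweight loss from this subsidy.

Deadweight loss = €1669.5

Pre-subsidy: 360 - 3.5P = -117 + 1.8P gives P* = 90, Q* = 45.
With the subsidy, sellers receive Ps = Pb + 53 for each unit, where Pb is the price buyers pay.
Supply in terms of Pb becomes Qs = -117 + 1.8(Pb + 53) = -21.6 + 1.8Pb. Setting this equal to demand: 360 - 3.5Pb = -21.6 + 1.8Pb, so Pb = 72.
Sellers receive Ps = 72 + 53 = 125; Q' = 360 − 3.5·72 = 108.
The subsidy expands output by 108 − 45 = 63 past the efficient level; on those units the gap between marginal cost and willingness to pay runs from 0 up to 53.
DWL = ½ × 53 × 63 = 1669.5.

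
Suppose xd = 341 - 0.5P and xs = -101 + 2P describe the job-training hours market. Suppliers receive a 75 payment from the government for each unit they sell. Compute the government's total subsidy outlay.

Pre-subsidy: 341 - 0.5P = -101 + 2P gives P* = 176.8, x* = 252.6.
With the subsidy, sellers receive Ps = Pb + 75 for each unit, where Pb is the price buyers pay.
Supply in terms of Pb becomes xs = -101 + 2(Pb + 75) = 49 + 2Pb. Setting this equal to demand: 341 - 0.5Pb = 49 + 2Pb, so Pb = 116.8.
Sellers receive Ps = 116.8 + 75 = 191.8; x' = 341 − 0.5·116.8 = 282.6.
Government outlay = subsidy × quantity = 75 × 282.6 = 21195.

Government cost = 21195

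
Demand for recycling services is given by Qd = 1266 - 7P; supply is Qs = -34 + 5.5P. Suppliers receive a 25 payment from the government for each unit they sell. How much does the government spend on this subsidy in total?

Government cost = 15375

Pre-subsidy: 1266 - 7P = -34 + 5.5P gives P* = 104, Q* = 538.
With the subsidy, sellers receive Ps = Pb + 25 for each unit, where Pb is the price buyers pay.
Supply in terms of Pb becomes Qs = -34 + 5.5(Pb + 25) = 103.5 + 5.5Pb. Setting this equal to demand: 1266 - 7Pb = 103.5 + 5.5Pb, so Pb = 93.
Sellers receive Ps = 93 + 25 = 118; Q' = 1266 − 7·93 = 615.
Government outlay = subsidy × quantity = 25 × 615 = 15375.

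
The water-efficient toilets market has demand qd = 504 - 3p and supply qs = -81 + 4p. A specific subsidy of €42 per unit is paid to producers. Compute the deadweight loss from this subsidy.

Pre-subsidy: 504 - 3p = -81 + 4p gives p* = 585/7, q* = 1773/7.
With the subsidy, sellers receive ps = pb + 42 for each unit, where pb is the price buyers pay.
Supply in terms of pb becomes qs = -81 + 4(pb + 42) = 87 + 4pb. Setting this equal to demand: 504 - 3pb = 87 + 4pb, so pb = 417/7.
Sellers receive ps = 417/7 + 42 = 711/7; q' = 504 − 3·(417/7) = 2277/7.
The subsidy expands output by 2277/7 − 1773/7 = 72 past the efficient level; on those units the gap between marginal cost and willingness to pay runs from 0 up to 42.
DWL = ½ × 42 × 72 = 1512.

Deadweight loss = €1512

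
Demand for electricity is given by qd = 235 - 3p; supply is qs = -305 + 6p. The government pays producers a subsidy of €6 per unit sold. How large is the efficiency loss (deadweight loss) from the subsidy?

Deadweight loss = €36

Pre-subsidy: 235 - 3p = -305 + 6p gives p* = 60, q* = 55.
With the subsidy, sellers receive ps = pb + 6 for each unit, where pb is the price buyers pay.
Supply in terms of pb becomes qs = -305 + 6(pb + 6) = -269 + 6pb. Setting this equal to demand: 235 - 3pb = -269 + 6pb, so pb = 56.
Sellers receive ps = 56 + 6 = 62; q' = 235 − 3·56 = 67.
The subsidy expands output by 67 − 55 = 12 past the efficient level; on those units the gap between marginal cost and willingness to pay runs from 0 up to 6.
DWL = ½ × 6 × 12 = 36.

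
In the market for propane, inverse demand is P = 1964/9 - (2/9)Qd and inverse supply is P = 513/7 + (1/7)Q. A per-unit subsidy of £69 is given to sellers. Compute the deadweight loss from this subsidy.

Pre-subsidy: 1964/9 - (2/9)Q = 513/7 + (1/7)Q gives Q* = 397 and P* = 130.
With the subsidy, sellers receive Ps = Pb + 69 for each unit, where Pb is the price buyers pay.
On the curves, Pb = 1964/9 - (2/9)Q and Ps = 513/7 + (1/7)Q; the wedge Ps − Pb = 69 gives 513/7 + (1/7)Q − (1964/9 - (2/9)Q) = 69, so Q' = 586.
Then Pb = 1964/9 − (2/9)·586 = 88 and Ps = 513/7 + (1/7)·586 = 157.
The subsidy expands output by 586 − 397 = 189 past the efficient level; on those units the gap between marginal cost and willingness to pay runs from 0 up to 69.
DWL = ½ × 69 × 189 = 6520.5.

Deadweight loss = £6520.5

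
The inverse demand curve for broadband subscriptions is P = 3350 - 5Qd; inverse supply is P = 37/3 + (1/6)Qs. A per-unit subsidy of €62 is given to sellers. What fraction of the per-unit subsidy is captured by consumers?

Pre-subsidy: 3350 - 5Q = 37/3 + (1/6)Q gives Q* = 646 and P* = 120.
With the subsidy, sellers receive Ps = Pb + 62 for each unit, where Pb is the price buyers pay.
On the curves, Pb = 3350 - 5Q and Ps = 37/3 + (1/6)Q; the wedge Ps − Pb = 62 gives 37/3 + (1/6)Q − (3350 - 5Q) = 62, so Q' = 658.
Then Pb = 3350 − 5·658 = 60 and Ps = 37/3 + (1/6)·658 = 122.
Buyers' price falls by P* − Pb = 120 − 60 = 60; sellers' price rises by Ps − P* = 122 − 120 = 2.
So consumers capture 60/62 = 30/31 of each unit of subsidy.

Consumer share = 30/31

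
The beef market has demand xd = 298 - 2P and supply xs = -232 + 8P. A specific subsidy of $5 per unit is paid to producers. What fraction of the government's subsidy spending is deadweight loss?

Pre-subsidy: 298 - 2P = -232 + 8P gives P* = 53, x* = 192.
With the subsidy, sellers receive Ps = Pb + 5 for each unit, where Pb is the price buyers pay.
Supply in terms of Pb becomes xs = -232 + 8(Pb + 5) = -192 + 8Pb. Setting this equal to demand: 298 - 2Pb = -192 + 8Pb, so Pb = 49.
Sellers receive Ps = 49 + 5 = 54; x' = 298 − 2·49 = 200.
ΔCS = ½(192 + 200)(53 − 49) = 784; ΔPS = ½(192 + 200)(54 − 53) = 196.
Government spending = 5 × 200 = 1000.
DWL = ½ × 5 × (200 − 192) = 20; fraction = 20 / 1000 = 0.02.

DWL / government spending = 0.02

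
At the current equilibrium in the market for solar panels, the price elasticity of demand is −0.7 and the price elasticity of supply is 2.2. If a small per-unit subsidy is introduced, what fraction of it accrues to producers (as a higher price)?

For a small subsidy around the equilibrium, the benefit split depends on the relative slopes, which at a point are proportional to the elasticities.
Buyer share = εs/(εs + |εd|) = 2.2/(2.2 + 0.7) = 22/29; seller share = |εd|/(εs + |εd|) = 7/29.
So producers capture 7/29 of the subsidy.

Producer share = 7/29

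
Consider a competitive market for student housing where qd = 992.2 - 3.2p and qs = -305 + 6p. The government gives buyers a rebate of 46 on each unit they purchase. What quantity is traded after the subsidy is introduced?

Pre-subsidy: 992.2 - 3.2p = -305 + 6p gives p* = 141, q* = 541.
With the rebate, buyers effectively pay pb = ps − 46, where ps is the price sellers receive.
Demand in terms of ps becomes qd = 992.2 − 3.2(ps − 46) = 1139.4 - 3.2ps. Setting this equal to supply: 1139.4 - 3.2ps = -305 + 6ps, so ps = 157.
Buyers pay pb = 157 − 46 = 111; q' = -305 + 6·157 = 637.

q' = 637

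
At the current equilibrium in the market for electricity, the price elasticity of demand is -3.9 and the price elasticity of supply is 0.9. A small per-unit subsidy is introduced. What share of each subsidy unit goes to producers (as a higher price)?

Producer share = 0.8125

For a small subsidy around the equilibrium, the benefit split depends on the relative slopes, which at a point are proportional to the elasticities.
Buyer share = εs/(εs + |εd|) = 0.9/(0.9 + 3.9) = 0.1875; seller share = |εd|/(εs + |εd|) = 0.8125.
So producers capture 0.8125 of the subsidy.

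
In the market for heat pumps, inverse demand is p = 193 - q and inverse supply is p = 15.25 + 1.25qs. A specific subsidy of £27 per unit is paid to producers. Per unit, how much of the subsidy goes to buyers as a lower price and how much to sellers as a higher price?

Buyers gain £12 per unit; sellers gain £15 per unit

Pre-subsidy: 193 - q = 15.25 + 1.25q gives q* = 79 and p* = 114.
With the subsidy, sellers receive ps = pb + 27 for each unit, where pb is the price buyers pay.
On the curves, pb = 193 - q and ps = 15.25 + 1.25q; the wedge ps − pb = 27 gives 15.25 + 1.25q − (193 - q) = 27, so q' = 91.
Then pb = 193 − 1·91 = 102 and ps = 15.25 + 1.25·91 = 129.
Buyers' price falls by p* − pb = 114 − 102 = 12; sellers' price rises by ps − p* = 129 − 114 = 15.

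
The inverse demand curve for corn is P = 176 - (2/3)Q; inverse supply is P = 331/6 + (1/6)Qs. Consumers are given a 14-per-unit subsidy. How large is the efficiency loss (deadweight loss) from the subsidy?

Pre-subsidy: 176 - (2/3)Q = 331/6 + (1/6)Q gives Q* = 145 and P* = 238/3.
With the rebate, buyers effectively pay Pb = Ps − 14, where Ps is the price sellers receive.
On the curves, Pb = 176 - (2/3)Q and Ps = 331/6 + (1/6)Q; the wedge Ps − Pb = 14 gives 331/6 + (1/6)Q − (176 - (2/3)Q) = 14, so Q' = 161.8.
Then Pb = 176 − (2/3)·161.8 = 1022/15 and Ps = 331/6 + (1/6)·161.8 = 1232/15.
The subsidy expands output by 161.8 − 145 = 16.8 past the efficient level; on those units the gap between marginal cost and willingness to pay runs from 0 up to 14.
DWL = ½ × 14 × 16.8 = 117.6.

Deadweight loss = 117.6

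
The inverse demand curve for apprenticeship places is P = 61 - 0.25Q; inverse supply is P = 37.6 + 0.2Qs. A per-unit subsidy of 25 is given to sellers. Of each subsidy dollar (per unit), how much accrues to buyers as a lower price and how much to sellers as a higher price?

Pre-subsidy: 61 - 0.25Q = 37.6 + 0.2Q gives Q* = 52 and P* = 48.
With the subsidy, sellers receive Ps = Pb + 25 for each unit, where Pb is the price buyers pay.
On the curves, Pb = 61 - 0.25Q and Ps = 37.6 + 0.2Q; the wedge Ps − Pb = 25 gives 37.6 + 0.2Q − (61 - 0.25Q) = 25, so Q' = 968/9.
Then Pb = 61 − 0.25·(968/9) = 307/9 and Ps = 37.6 + 0.2·(968/9) = 532/9.
Buyers' price falls by P* − Pb = 48 − 307/9 = 125/9; sellers' price rises by Ps − P* = 532/9 − 48 = 100/9.

Buyers gain 125/9 per unit; sellers gain 100/9 per unit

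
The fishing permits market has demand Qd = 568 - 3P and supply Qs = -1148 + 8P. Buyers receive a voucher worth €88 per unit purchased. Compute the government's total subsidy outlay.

Pre-subsidy: 568 - 3P = -1148 + 8P gives P* = 156, Q* = 100.
With the rebate, buyers effectively pay Pb = Ps − 88, where Ps is the price sellers receive.
Demand in terms of Ps becomes Qd = 568 − 3(Ps − 88) = 832 - 3Ps. Setting this equal to supply: 832 - 3Ps = -1148 + 8Ps, so Ps = 180.
Buyers pay Pb = 180 − 88 = 92; Q' = -1148 + 8·180 = 292.
Government outlay = subsidy × quantity = 88 × 292 = 25696.

Government cost = €25696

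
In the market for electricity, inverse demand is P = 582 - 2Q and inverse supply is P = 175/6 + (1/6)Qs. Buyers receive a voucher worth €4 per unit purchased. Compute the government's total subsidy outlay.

Government cost = €1028

Pre-subsidy: 582 - 2Q = 175/6 + (1/6)Q gives Q* = 3317/13 and P* = 932/13.
With the rebate, buyers effectively pay Pb = Ps − 4, where Ps is the price sellers receive.
On the curves, Pb = 582 - 2Q and Ps = 175/6 + (1/6)Q; the wedge Ps − Pb = 4 gives 175/6 + (1/6)Q − (582 - 2Q) = 4, so Q' = 257.
Then Pb = 582 − 2·257 = 68 and Ps = 175/6 + (1/6)·257 = 72.
Government outlay = subsidy × quantity = 4 × 257 = 1028.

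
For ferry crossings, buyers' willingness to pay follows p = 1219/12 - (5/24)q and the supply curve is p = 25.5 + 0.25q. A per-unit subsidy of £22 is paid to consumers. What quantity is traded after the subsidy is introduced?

q' = 214

Pre-subsidy: 1219/12 - (5/24)q = 25.5 + 0.25q gives q* = 166 and p* = 67.
With the rebate, buyers effectively pay pb = ps − 22, where ps is the price sellers receive.
On the curves, pb = 1219/12 - (5/24)q and ps = 25.5 + 0.25q; the wedge ps − pb = 22 gives 25.5 + 0.25q − (1219/12 - (5/24)q) = 22, so q' = 214.
Then pb = 1219/12 − (5/24)·214 = 57 and ps = 25.5 + 0.25·214 = 79.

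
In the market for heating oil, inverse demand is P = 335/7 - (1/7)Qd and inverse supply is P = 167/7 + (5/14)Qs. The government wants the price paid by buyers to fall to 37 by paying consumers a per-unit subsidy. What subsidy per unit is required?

Required subsidy s = 14 per unit

At a buyer price of 37, quantity demanded is 335 − 7·37 = 76.
Sellers supply 76 only when they receive Ps = 167/7 + (5/14)·76 = 51.
s = Ps − Pb = 51 − 37 = 14.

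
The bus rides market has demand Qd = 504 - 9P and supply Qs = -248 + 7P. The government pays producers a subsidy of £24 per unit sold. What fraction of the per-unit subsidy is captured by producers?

Producer share = 0.5625

Pre-subsidy: 504 - 9P = -248 + 7P gives P* = 47, Q* = 81.
With the subsidy, sellers receive Ps = Pb + 24 for each unit, where Pb is the price buyers pay.
Supply in terms of Pb becomes Qs = -248 + 7(Pb + 24) = -80 + 7Pb. Setting this equal to demand: 504 - 9Pb = -80 + 7Pb, so Pb = 36.5.
Sellers receive Ps = 36.5 + 24 = 60.5; Q' = 504 − 9·36.5 = 175.5.
Buyers' price falls by P* − Pb = 47 − 36.5 = 10.5; sellers' price rises by Ps − P* = 60.5 − 47 = 13.5.
So producers capture 13.5/24 = 0.5625 of each unit of subsidy.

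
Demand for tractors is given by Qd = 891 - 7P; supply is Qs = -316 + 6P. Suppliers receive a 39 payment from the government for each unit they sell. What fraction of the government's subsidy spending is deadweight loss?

DWL / government spending = 819/4772

Pre-subsidy: 891 - 7P = -316 + 6P gives P* = 1207/13, Q* = 3134/13.
With the subsidy, sellers receive Ps = Pb + 39 for each unit, where Pb is the price buyers pay.
Supply in terms of Pb becomes Qs = -316 + 6(Pb + 39) = -82 + 6Pb. Setting this equal to demand: 891 - 7Pb = -82 + 6Pb, so Pb = 973/13.
Sellers receive Ps = 973/13 + 39 = 1480/13; Q' = 891 − 7·(973/13) = 4772/13.
ΔCS = ½(3134/13 + 4772/13)(1207/13 − 973/13) = 71154/13; ΔPS = ½(3134/13 + 4772/13)(1480/13 − 1207/13) = 83013/13.
Government spending = 39 × 4772/13 = 14316.
DWL = ½ × 39 × (4772/13 − 3134/13) = 2457; fraction = 2457 / 14316 = 819/4772.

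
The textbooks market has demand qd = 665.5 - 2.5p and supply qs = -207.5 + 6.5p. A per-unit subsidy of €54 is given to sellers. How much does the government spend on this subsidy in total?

Pre-subsidy: 665.5 - 2.5p = -207.5 + 6.5p gives p* = 97, q* = 423.
With the subsidy, sellers receive ps = pb + 54 for each unit, where pb is the price buyers pay.
Supply in terms of pb becomes qs = -207.5 + 6.5(pb + 54) = 143.5 + 6.5pb. Setting this equal to demand: 665.5 - 2.5pb = 143.5 + 6.5pb, so pb = 58.
Sellers receive ps = 58 + 54 = 112; q' = 665.5 − 2.5·58 = 520.5.
Government outlay = subsidy × quantity = 54 × 520.5 = 28107.

Government cost = €28107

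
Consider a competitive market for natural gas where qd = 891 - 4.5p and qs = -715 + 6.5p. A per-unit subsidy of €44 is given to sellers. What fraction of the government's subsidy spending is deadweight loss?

Pre-subsidy: 891 - 4.5p = -715 + 6.5p gives p* = 146, q* = 234.
With the subsidy, sellers receive ps = pb + 44 for each unit, where pb is the price buyers pay.
Supply in terms of pb becomes qs = -715 + 6.5(pb + 44) = -429 + 6.5pb. Setting this equal to demand: 891 - 4.5pb = -429 + 6.5pb, so pb = 120.
Sellers receive ps = 120 + 44 = 164; q' = 891 − 4.5·120 = 351.
ΔCS = ½(234 + 351)(146 − 120) = 7605; ΔPS = ½(234 + 351)(164 − 146) = 5265.
Government spending = 44 × 351 = 15444.
DWL = ½ × 44 × (351 − 234) = 2574; fraction = 2574 / 15444 = 1/6.

DWL / government spending = 1/6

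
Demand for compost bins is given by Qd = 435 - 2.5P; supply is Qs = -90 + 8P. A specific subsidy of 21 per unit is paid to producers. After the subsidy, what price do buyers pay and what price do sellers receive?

Buyers pay 34; sellers receive 55

Pre-subsidy: 435 - 2.5P = -90 + 8P gives P* = 50, Q* = 310.
With the subsidy, sellers receive Ps = Pb + 21 for each unit, where Pb is the price buyers pay.
Supply in terms of Pb becomes Qs = -90 + 8(Pb + 21) = 78 + 8Pb. Setting this equal to demand: 435 - 2.5Pb = 78 + 8Pb, so Pb = 34.
Sellers receive Ps = 34 + 21 = 55; Q' = 435 − 2.5·34 = 350.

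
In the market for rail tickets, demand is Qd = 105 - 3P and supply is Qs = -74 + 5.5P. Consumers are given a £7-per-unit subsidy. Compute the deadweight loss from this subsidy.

Deadweight loss = 1617/34

Pre-subsidy: 105 - 3P = -74 + 5.5P gives P* = 358/17, Q* = 711/17.
With the rebate, buyers effectively pay Pb = Ps − 7, where Ps is the price sellers receive.
Demand in terms of Ps becomes Qd = 105 − 3(Ps − 7) = 126 - 3Ps. Setting this equal to supply: 126 - 3Ps = -74 + 5.5Ps, so Ps = 400/17.
Buyers pay Pb = 400/17 − 7 = 281/17; Q' = -74 + 5.5·(400/17) = 942/17.
The subsidy expands output by 942/17 − 711/17 = 231/17 past the efficient level; on those units the gap between marginal cost and willingness to pay runs from 0 up to 7.
DWL = ½ × 7 × 231/17 = 1617/34.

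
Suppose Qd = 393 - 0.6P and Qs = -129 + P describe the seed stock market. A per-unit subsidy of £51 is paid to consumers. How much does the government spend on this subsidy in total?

Government cost = £11035.125

Pre-subsidy: 393 - 0.6P = -129 + P gives P* = 326.25, Q* = 197.25.
With the rebate, buyers effectively pay Pb = Ps − 51, where Ps is the price sellers receive.
Demand in terms of Ps becomes Qd = 393 − 0.6(Ps − 51) = 423.6 - 0.6Ps. Setting this equal to supply: 423.6 - 0.6Ps = -129 + Ps, so Ps = 345.375.
Buyers pay Pb = 345.375 − 51 = 294.375; Q' = -129 + 1·345.375 = 216.375.
Government outlay = subsidy × quantity = 51 × 216.375 = 11035.125.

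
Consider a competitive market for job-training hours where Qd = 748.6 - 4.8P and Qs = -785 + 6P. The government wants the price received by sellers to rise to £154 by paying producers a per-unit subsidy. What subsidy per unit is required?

At a seller price of 154, quantity supplied is -785 + 6·154 = 139.
Buyers absorb 139 only when they pay Pb with 748.6 − 4.8·Pb = 139, i.e. Pb = 127.
s = Ps − Pb = 154 − 127 = 27.

Required subsidy s = £27 per unit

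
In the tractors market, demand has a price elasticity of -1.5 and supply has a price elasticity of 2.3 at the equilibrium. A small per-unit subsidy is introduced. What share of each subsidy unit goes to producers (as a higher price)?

Producer share = 15/38

For a small subsidy around the equilibrium, the benefit split depends on the relative slopes, which at a point are proportional to the elasticities.
Buyer share = εs/(εs + |εd|) = 2.3/(2.3 + 1.5) = 23/38; seller share = |εd|/(εs + |εd|) = 15/38.
So producers capture 15/38 of the subsidy.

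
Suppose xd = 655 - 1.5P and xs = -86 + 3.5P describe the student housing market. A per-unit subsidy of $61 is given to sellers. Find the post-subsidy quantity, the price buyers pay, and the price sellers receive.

Pre-subsidy: 655 - 1.5P = -86 + 3.5P gives P* = 148.2, x* = 432.7.
With the subsidy, sellers receive Ps = Pb + 61 for each unit, where Pb is the price buyers pay.
Supply in terms of Pb becomes xs = -86 + 3.5(Pb + 61) = 127.5 + 3.5Pb. Setting this equal to demand: 655 - 1.5Pb = 127.5 + 3.5Pb, so Pb = 105.5.
Sellers receive Ps = 105.5 + 61 = 166.5; x' = 655 − 1.5·105.5 = 496.75.

x' = 496.75; buyers pay $105.5; sellers receive $166.5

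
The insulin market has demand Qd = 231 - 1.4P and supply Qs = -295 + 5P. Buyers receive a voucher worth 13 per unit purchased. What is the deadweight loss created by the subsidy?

Deadweight loss = 92.421875

Pre-subsidy: 231 - 1.4P = -295 + 5P gives P* = 82.1875, Q* = 115.9375.
With the rebate, buyers effectively pay Pb = Ps − 13, where Ps is the price sellers receive.
Demand in terms of Ps becomes Qd = 231 − 1.4(Ps − 13) = 249.2 - 1.4Ps. Setting this equal to supply: 249.2 - 1.4Ps = -295 + 5Ps, so Ps = 85.03125.
Buyers pay Pb = 85.03125 − 13 = 72.03125; Q' = -295 + 5·85.03125 = 130.15625.
The subsidy expands output by 130.15625 − 115.9375 = 14.21875 past the efficient level; on those units the gap between marginal cost and willingness to pay runs from 0 up to 13.
DWL = ½ × 13 × 14.21875 = 92.421875.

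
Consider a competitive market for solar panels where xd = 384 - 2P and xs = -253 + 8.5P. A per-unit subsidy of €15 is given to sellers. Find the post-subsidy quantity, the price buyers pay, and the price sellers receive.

x' = 6026/21; buyers pay 1019/21; sellers receive 1334/21

Pre-subsidy: 384 - 2P = -253 + 8.5P gives P* = 182/3, x* = 788/3.
With the subsidy, sellers receive Ps = Pb + 15 for each unit, where Pb is the price buyers pay.
Supply in terms of Pb becomes xs = -253 + 8.5(Pb + 15) = -125.5 + 8.5Pb. Setting this equal to demand: 384 - 2Pb = -125.5 + 8.5Pb, so Pb = 1019/21.
Sellers receive Ps = 1019/21 + 15 = 1334/21; x' = 384 − 2·(1019/21) = 6026/21.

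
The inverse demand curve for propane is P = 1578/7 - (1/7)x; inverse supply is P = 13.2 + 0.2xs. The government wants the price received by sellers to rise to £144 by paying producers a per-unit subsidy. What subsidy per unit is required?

At a seller price of 144, quantity supplied is -66 + 5·144 = 654.
Buyers absorb 654 only when they pay Pb = 1578/7 − (1/7)·654 = 132.
s = Ps − Pb = 144 − 132 = 12.

Required subsidy s = £12 per unit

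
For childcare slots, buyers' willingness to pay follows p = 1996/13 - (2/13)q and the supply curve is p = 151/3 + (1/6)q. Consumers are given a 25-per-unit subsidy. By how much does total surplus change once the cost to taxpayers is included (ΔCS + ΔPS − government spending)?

Pre-subsidy: 1996/13 - (2/13)q = 151/3 + (1/6)q gives q* = 322 and p* = 104.
With the rebate, buyers effectively pay pb = ps − 25, where ps is the price sellers receive.
On the curves, pb = 1996/13 - (2/13)q and ps = 151/3 + (1/6)q; the wedge ps − pb = 25 gives 151/3 + (1/6)q − (1996/13 - (2/13)q) = 25, so q' = 400.
Then pb = 1996/13 − (2/13)·400 = 92 and ps = 151/3 + (1/6)·400 = 117.
ΔCS = ½(322 + 400)(104 − 92) = 4332; ΔPS = ½(322 + 400)(117 − 104) = 4693.
Government spending = 25 × 400 = 10000.
Net change = 4332 + 4693 − 10000 = -975. The loss equals the DWL triangle ½·25·78.

Net change in total surplus = -975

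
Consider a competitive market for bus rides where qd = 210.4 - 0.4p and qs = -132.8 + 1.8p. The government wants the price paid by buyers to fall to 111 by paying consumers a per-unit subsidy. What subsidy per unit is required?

Required subsidy s = 55 per unit

At a buyer price of 111, quantity demanded is 210.4 − 0.4·111 = 166.
Sellers supply 166 only when they receive ps with -132.8 + 1.8·ps = 166, i.e. ps = 166.
s = ps − pb = 166 − 111 = 55.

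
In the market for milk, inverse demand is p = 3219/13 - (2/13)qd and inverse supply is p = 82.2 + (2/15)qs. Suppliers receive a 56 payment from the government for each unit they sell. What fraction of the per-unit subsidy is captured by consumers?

Consumer share = 15/28

Pre-subsidy: 3219/13 - (2/13)q = 82.2 + (2/15)q gives q* = 576 and p* = 159.
With the subsidy, sellers receive ps = pb + 56 for each unit, where pb is the price buyers pay.
On the curves, pb = 3219/13 - (2/13)q and ps = 82.2 + (2/15)q; the wedge ps − pb = 56 gives 82.2 + (2/15)q − (3219/13 - (2/13)q) = 56, so q' = 771.
Then pb = 3219/13 − (2/13)·771 = 129 and ps = 82.2 + (2/15)·771 = 185.
Buyers' price falls by p* − pb = 159 − 129 = 30; sellers' price rises by ps − p* = 185 − 159 = 26.
So consumers capture 30/56 = 15/28 of each unit of subsidy.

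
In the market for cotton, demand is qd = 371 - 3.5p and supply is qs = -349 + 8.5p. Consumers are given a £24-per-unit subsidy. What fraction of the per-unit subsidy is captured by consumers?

Consumer share = 17/24

Pre-subsidy: 371 - 3.5p = -349 + 8.5p gives p* = 60, q* = 161.
With the rebate, buyers effectively pay pb = ps − 24, where ps is the price sellers receive.
Demand in terms of ps becomes qd = 371 − 3.5(ps − 24) = 455 - 3.5ps. Setting this equal to supply: 455 - 3.5ps = -349 + 8.5ps, so ps = 67.
Buyers pay pb = 67 − 24 = 43; q' = -349 + 8.5·67 = 220.5.
Buyers' price falls by p* − pb = 60 − 43 = 17; sellers' price rises by ps − p* = 67 − 60 = 7.
So consumers capture 17/24 = 17/24 of each unit of subsidy.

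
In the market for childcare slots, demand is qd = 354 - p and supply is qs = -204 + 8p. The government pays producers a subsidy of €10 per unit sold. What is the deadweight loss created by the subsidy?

Pre-subsidy: 354 - p = -204 + 8p gives p* = 62, q* = 292.
With the subsidy, sellers receive ps = pb + 10 for each unit, where pb is the price buyers pay.
Supply in terms of pb becomes qs = -204 + 8(pb + 10) = -124 + 8pb. Setting this equal to demand: 354 - pb = -124 + 8pb, so pb = 478/9.
Sellers receive ps = 478/9 + 10 = 568/9; q' = 354 − 1·(478/9) = 2708/9.
The subsidy expands output by 2708/9 − 292 = 80/9 past the efficient level; on those units the gap between marginal cost and willingness to pay runs from 0 up to 10.
DWL = ½ × 10 × 80/9 = 400/9.

Deadweight loss = 400/9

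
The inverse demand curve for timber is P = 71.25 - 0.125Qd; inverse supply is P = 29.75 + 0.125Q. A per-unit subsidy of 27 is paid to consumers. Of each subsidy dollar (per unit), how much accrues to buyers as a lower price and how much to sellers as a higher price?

Buyers gain 13.5 per unit; sellers gain 13.5 per unit

Pre-subsidy: 71.25 - 0.125Q = 29.75 + 0.125Q gives Q* = 166 and P* = 50.5.
With the rebate, buyers effectively pay Pb = Ps − 27, where Ps is the price sellers receive.
On the curves, Pb = 71.25 - 0.125Q and Ps = 29.75 + 0.125Q; the wedge Ps − Pb = 27 gives 29.75 + 0.125Q − (71.25 - 0.125Q) = 27, so Q' = 274.
Then Pb = 71.25 − 0.125·274 = 37 and Ps = 29.75 + 0.125·274 = 64.
Buyers' price falls by P* − Pb = 50.5 − 37 = 13.5; sellers' price rises by Ps − P* = 64 − 50.5 = 13.5.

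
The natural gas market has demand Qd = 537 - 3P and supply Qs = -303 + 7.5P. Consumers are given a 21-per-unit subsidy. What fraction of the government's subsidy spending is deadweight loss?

DWL / government spending = 5/76

Pre-subsidy: 537 - 3P = -303 + 7.5P gives P* = 80, Q* = 297.
With the rebate, buyers effectively pay Pb = Ps − 21, where Ps is the price sellers receive.
Demand in terms of Ps becomes Qd = 537 − 3(Ps − 21) = 600 - 3Ps. Setting this equal to supply: 600 - 3Ps = -303 + 7.5Ps, so Ps = 86.
Buyers pay Pb = 86 − 21 = 65; Q' = -303 + 7.5·86 = 342.
ΔCS = ½(297 + 342)(80 − 65) = 4792.5; ΔPS = ½(297 + 342)(86 − 80) = 1917.
Government spending = 21 × 342 = 7182.
DWL = ½ × 21 × (342 − 297) = 472.5; fraction = 472.5 / 7182 = 5/76.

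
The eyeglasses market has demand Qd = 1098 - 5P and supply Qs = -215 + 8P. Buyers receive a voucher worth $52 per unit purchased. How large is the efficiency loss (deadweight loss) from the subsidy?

Pre-subsidy: 1098 - 5P = -215 + 8P gives P* = 101, Q* = 593.
With the rebate, buyers effectively pay Pb = Ps − 52, where Ps is the price sellers receive.
Demand in terms of Ps becomes Qd = 1098 − 5(Ps − 52) = 1358 - 5Ps. Setting this equal to supply: 1358 - 5Ps = -215 + 8Ps, so Ps = 121.
Buyers pay Pb = 121 − 52 = 69; Q' = -215 + 8·121 = 753.
The subsidy expands output by 753 − 593 = 160 past the efficient level; on those units the gap between marginal cost and willingness to pay runs from 0 up to 52.
DWL = ½ × 52 × 160 = 4160.

Deadweight loss = $4160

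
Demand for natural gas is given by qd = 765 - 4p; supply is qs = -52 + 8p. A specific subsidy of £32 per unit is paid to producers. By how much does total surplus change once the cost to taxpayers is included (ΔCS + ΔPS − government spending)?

Pre-subsidy: 765 - 4p = -52 + 8p gives p* = 817/12, q* = 1478/3.
With the subsidy, sellers receive ps = pb + 32 for each unit, where pb is the price buyers pay.
Supply in terms of pb becomes qs = -52 + 8(pb + 32) = 204 + 8pb. Setting this equal to demand: 765 - 4pb = 204 + 8pb, so pb = 46.75.
Sellers receive ps = 46.75 + 32 = 78.75; q' = 765 − 4·46.75 = 578.
ΔCS = ½(1478/3 + 578)(817/12 − 46.75) = 102784/9; ΔPS = ½(1478/3 + 578)(78.75 − 817/12) = 51392/9.
Government spending = 32 × 578 = 18496.
Net change = 102784/9 + 51392/9 − 18496 = -4096/3. The loss equals the DWL triangle ½·32·256/3.

Net change in total surplus = -4096/3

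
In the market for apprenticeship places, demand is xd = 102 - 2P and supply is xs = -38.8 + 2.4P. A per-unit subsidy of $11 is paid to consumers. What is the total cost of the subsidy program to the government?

Pre-subsidy: 102 - 2P = -38.8 + 2.4P gives P* = 32, x* = 38.
With the rebate, buyers effectively pay Pb = Ps − 11, where Ps is the price sellers receive.
Demand in terms of Ps becomes xd = 102 − 2(Ps − 11) = 124 - 2Ps. Setting this equal to supply: 124 - 2Ps = -38.8 + 2.4Ps, so Ps = 37.
Buyers pay Pb = 37 − 11 = 26; x' = -38.8 + 2.4·37 = 50.
Government outlay = subsidy × quantity = 11 × 50 = 550.

Government cost = $550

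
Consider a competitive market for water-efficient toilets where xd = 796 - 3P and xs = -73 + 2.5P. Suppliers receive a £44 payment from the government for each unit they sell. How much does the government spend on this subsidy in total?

Government cost = £16808

Pre-subsidy: 796 - 3P = -73 + 2.5P gives P* = 158, x* = 322.
With the subsidy, sellers receive Ps = Pb + 44 for each unit, where Pb is the price buyers pay.
Supply in terms of Pb becomes xs = -73 + 2.5(Pb + 44) = 37 + 2.5Pb. Setting this equal to demand: 796 - 3Pb = 37 + 2.5Pb, so Pb = 138.
Sellers receive Ps = 138 + 44 = 182; x' = 796 − 3·138 = 382.
Government outlay = subsidy × quantity = 44 × 382 = 16808.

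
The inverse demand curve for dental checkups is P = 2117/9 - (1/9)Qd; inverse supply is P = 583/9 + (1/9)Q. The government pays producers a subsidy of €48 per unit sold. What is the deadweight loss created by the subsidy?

Pre-subsidy: 2117/9 - (1/9)Q = 583/9 + (1/9)Q gives Q* = 767 and P* = 150.
With the subsidy, sellers receive Ps = Pb + 48 for each unit, where Pb is the price buyers pay.
On the curves, Pb = 2117/9 - (1/9)Q and Ps = 583/9 + (1/9)Q; the wedge Ps − Pb = 48 gives 583/9 + (1/9)Q − (2117/9 - (1/9)Q) = 48, so Q' = 983.
Then Pb = 2117/9 − (1/9)·983 = 126 and Ps = 583/9 + (1/9)·983 = 174.
The subsidy expands output by 983 − 767 = 216 past the efficient level; on those units the gap between marginal cost and willingness to pay runs from 0 up to 48.
DWL = ½ × 48 × 216 = 5184.

Deadweight loss = €5184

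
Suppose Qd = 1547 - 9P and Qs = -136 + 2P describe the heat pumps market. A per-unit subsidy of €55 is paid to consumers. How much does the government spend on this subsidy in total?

Pre-subsidy: 1547 - 9P = -136 + 2P gives P* = 153, Q* = 170.
With the rebate, buyers effectively pay Pb = Ps − 55, where Ps is the price sellers receive.
Demand in terms of Ps becomes Qd = 1547 − 9(Ps − 55) = 2042 - 9Ps. Setting this equal to supply: 2042 - 9Ps = -136 + 2Ps, so Ps = 198.
Buyers pay Pb = 198 − 55 = 143; Q' = -136 + 2·198 = 260.
Government outlay = subsidy × quantity = 55 × 260 = 14300.

Government cost = €14300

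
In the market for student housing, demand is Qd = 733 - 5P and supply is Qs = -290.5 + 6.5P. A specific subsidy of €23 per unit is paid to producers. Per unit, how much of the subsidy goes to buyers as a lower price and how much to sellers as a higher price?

Pre-subsidy: 733 - 5P = -290.5 + 6.5P gives P* = 89, Q* = 288.
With the subsidy, sellers receive Ps = Pb + 23 for each unit, where Pb is the price buyers pay.
Supply in terms of Pb becomes Qs = -290.5 + 6.5(Pb + 23) = -141 + 6.5Pb. Setting this equal to demand: 733 - 5Pb = -141 + 6.5Pb, so Pb = 76.
Sellers receive Ps = 76 + 23 = 99; Q' = 733 − 5·76 = 353.
Buyers' price falls by P* − Pb = 89 − 76 = 13; sellers' price rises by Ps − P* = 99 − 89 = 10.

Buyers gain €13 per unit; sellers gain €10 per unit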